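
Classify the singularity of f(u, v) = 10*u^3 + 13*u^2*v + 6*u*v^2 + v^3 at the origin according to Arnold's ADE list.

The Hessian of f at 0 has rank 0. Corank 2; j^3 = (2*u + v)*(5*u^2 + 4*u*v + v^2) splits into three distinct lines over C (the quadratic factor has nonzero discriminant), so D_4.

D4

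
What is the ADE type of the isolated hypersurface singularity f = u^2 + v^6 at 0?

A_{5}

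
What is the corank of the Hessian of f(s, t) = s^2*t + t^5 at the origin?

2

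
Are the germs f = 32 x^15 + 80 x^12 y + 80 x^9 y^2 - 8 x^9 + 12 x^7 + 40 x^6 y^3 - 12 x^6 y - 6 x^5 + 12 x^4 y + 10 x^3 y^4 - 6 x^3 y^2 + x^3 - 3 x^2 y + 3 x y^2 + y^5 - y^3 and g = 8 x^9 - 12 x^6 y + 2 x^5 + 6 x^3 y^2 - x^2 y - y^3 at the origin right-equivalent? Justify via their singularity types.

No.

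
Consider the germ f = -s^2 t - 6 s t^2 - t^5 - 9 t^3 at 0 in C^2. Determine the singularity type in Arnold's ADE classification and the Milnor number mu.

Type D_{6}, Milnor number mu = 6.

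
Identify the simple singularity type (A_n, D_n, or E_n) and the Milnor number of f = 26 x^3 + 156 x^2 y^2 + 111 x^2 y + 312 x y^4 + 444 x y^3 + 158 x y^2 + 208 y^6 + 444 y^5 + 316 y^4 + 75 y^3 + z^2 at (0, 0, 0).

Type D4, Milnor number mu = 4.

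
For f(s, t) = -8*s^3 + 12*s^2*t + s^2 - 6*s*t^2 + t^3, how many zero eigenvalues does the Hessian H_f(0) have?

1

The Hessian at 0 is [[2, 0], [0, 0]] of rank 1; hence corank 1.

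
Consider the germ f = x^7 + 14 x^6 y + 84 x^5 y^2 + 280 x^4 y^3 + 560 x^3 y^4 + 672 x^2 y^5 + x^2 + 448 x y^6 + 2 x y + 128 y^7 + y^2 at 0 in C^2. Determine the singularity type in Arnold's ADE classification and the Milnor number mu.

The Hessian of f at 0 has rank 1. Corank 1: A-series; mu = 6 gives A_6.

Type A6, Milnor number mu = 6.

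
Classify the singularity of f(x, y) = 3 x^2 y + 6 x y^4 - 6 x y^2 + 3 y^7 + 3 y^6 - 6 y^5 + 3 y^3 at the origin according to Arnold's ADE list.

D7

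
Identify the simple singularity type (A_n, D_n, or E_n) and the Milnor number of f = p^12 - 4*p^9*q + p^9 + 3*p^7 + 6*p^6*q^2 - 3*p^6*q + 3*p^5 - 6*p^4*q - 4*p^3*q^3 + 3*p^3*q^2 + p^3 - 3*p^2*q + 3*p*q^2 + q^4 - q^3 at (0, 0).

Type E6, Milnor number mu = 6.

The Hessian of f at 0 is [[0, 0], [0, 0]] with rank 0, so corank 2. A Groebner basis of the Jacobian ideal J(f) in C{p,q} is {q^3, p^2 - 2*p*q + q^2}; counting standard monomials gives mu = 6. Corank 2; j^3 = (p - q)^3 is a perfect cube, so E-series; the 4-jet and mu = 6 give E_6.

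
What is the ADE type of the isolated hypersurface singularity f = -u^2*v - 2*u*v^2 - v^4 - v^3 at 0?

The Hessian of f at 0 is [[0, 0], [0, 0]] with rank 0, so corank 2. A Groebner basis of the Jacobian ideal J(f) in C{u,v} is {u^3 - u^2/4 + v^2/4, u^2/4 + v^3 - v^2/4, u*v + v^2}; counting standard monomials gives mu = 5. Corank 2; j^3 = -v*(u + v)^2 has shape L^2 M (L != M), so D-series; mu = 5 gives D_5.

D_5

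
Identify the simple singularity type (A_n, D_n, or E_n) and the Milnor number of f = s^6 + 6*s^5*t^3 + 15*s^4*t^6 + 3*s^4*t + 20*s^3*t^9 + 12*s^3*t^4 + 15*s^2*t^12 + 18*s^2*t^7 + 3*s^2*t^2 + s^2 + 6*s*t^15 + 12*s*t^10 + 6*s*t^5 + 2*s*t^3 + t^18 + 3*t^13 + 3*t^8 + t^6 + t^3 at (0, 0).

The Hessian of f at 0 has rank 1. Corank 1: A-series; mu = 2 gives A_2.

Type A2, Milnor number mu = 2.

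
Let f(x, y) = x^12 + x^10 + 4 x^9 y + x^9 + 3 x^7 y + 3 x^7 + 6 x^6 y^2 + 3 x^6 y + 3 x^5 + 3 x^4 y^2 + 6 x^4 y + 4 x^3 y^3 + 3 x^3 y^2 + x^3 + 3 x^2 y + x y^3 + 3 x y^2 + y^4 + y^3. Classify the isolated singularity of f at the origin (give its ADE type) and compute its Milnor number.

Type E_7, Milnor number mu = 7.

The Hessian of f at 0 has rank 0. Corank 2; j^3 = (x + y)^3 is a perfect cube, so E-series; the 4-jet and mu = 7 give E_7.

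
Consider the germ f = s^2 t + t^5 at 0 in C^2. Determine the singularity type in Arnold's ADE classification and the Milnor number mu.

Type D_{6}, Milnor number mu = 6.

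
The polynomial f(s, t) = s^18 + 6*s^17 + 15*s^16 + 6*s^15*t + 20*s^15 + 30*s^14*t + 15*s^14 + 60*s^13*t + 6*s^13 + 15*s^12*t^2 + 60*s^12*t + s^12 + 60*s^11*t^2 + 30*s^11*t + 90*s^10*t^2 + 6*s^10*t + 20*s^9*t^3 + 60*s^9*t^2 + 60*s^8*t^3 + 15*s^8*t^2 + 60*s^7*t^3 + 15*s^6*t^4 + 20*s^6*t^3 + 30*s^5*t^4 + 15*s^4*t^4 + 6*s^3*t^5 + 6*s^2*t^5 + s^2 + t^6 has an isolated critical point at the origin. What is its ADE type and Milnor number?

Type A_5, Milnor number mu = 5.

The Hessian of f at 0 is [[2, 0], [0, 0]] with rank 1, so corank 1. A Groebner basis of the Jacobian ideal J(f) in C{s,t} is {t^5, s}; counting standard monomials gives mu = 5. Corank 1: A-series; mu = 5 gives A_5.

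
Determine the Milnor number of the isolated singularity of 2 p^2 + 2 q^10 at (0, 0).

9

The Hessian of f at 0 has rank 1. Corank 1: A-series; mu = 9 gives A_9.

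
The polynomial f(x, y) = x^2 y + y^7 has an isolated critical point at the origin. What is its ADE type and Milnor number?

The Hessian of f at 0 has rank 0. Corank 2; j^3 = x^2*y has shape L^2 M (L != M), so D-series; mu = 8 gives D_8.

Type D_8, Milnor number mu = 8.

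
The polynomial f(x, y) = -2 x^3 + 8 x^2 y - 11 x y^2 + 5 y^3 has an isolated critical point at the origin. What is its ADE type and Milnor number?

The Hessian of f at 0 is [[0, 0], [0, 0]] with rank 0, so corank 2. A Groebner basis of the Jacobian ideal J(f) in C{x,y} is {y^3, x^2 + y^2/2, x*y - y^2/2}; counting standard monomials gives mu = 4. Corank 2; j^3 = -(x - y)*(2*x^2 - 6*x*y + 5*y^2) splits into three distinct lines over C (the quadratic factor has nonzero discriminant), so D_4.

Type D_{4}, Milnor number mu = 4.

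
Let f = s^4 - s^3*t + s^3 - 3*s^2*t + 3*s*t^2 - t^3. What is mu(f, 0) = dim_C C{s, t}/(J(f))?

7

The Hessian of f at 0 is [[0, 0], [0, 0]] with rank 0, so corank 2. A Groebner basis of the Jacobian ideal J(f) in C{s,t} is {3*s^2 - 6*s*t + t^4 + t^3 + 3*t^2, s^3 + 3*s^2 - 6*s*t + 3*t^2, s^2*t + 3*s^2 - 6*s*t + 3*t^2, 2*s^2 + s*t^2 - 4*s*t - t^3/3 + 2*t^2}; counting standard monomials gives mu = 7. Corank 2; j^3 = (s - t)^3 is a perfect cube, so E-series; the 4-jet and mu = 7 give E_7.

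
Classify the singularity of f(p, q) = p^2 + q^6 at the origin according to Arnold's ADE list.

A_5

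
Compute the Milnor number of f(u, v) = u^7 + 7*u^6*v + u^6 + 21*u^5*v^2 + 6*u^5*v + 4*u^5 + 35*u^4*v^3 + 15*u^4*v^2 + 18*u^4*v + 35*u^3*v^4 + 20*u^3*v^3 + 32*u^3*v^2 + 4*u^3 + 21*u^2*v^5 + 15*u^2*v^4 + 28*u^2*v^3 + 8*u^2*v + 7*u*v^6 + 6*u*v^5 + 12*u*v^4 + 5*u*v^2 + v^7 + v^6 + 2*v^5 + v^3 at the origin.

7

The Hessian of f at 0 is [[0, 0], [0, 0]] with rank 0, so corank 2. A Groebner basis of the Jacobian ideal J(f) in C{u,v} is {32*u^2 + 48*u*v + v^4 + 16*v^2, u^3 - u^2 - u*v + v^3/8 - v^2/4, u^2*v + 4*u^2/3 + 4*u*v/3 - v^3/4 + v^2/3, -4*u^2/3 + u*v^2 - 4*u*v/3 + v^3/2 - v^2/3}; counting standard monomials gives mu = 7. Corank 2; j^3 = (u + v)*(2*u + v)^2 has shape L^2 M (L != M), so D-series; mu = 7 gives D_7.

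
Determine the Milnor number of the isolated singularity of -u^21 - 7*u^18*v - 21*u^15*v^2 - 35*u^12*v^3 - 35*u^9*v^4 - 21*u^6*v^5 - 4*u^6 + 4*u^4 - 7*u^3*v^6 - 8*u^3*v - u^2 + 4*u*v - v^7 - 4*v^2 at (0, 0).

6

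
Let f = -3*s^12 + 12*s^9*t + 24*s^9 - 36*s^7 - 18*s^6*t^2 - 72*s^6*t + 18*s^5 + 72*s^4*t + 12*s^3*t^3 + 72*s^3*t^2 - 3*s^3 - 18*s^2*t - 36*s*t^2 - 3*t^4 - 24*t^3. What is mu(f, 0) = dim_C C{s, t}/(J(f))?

6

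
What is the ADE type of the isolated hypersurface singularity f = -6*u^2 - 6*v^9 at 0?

The Hessian of f at 0 is [[-12, 0], [0, 0]] with rank 1, so corank 1. A Groebner basis of the Jacobian ideal J(f) in C{u,v} is {v^8, u}; counting standard monomials gives mu = 8. Corank 1: A-series; mu = 8 gives A_8.

A_8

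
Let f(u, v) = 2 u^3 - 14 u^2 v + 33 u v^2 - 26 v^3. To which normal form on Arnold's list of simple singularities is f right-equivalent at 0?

D_{4}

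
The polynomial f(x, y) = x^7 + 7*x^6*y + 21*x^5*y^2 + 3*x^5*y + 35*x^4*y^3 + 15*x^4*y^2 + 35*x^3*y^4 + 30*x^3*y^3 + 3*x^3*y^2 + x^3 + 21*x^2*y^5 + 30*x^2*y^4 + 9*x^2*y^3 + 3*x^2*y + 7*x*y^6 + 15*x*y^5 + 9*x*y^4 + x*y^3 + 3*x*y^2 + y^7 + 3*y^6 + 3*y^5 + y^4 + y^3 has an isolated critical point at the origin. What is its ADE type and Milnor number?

The Hessian of f at 0 is [[0, 0], [0, 0]] with rank 0, so corank 2. A Groebner basis of the Jacobian ideal J(f) in C{x,y} is {x^3 + 3*x^2*y + 6*x^2 + 12*x*y + 6*y^2, -3*x^2 + x*y^2 - 6*x*y - 3*y^2, 3*x^2 + 6*x*y + y^3 + 3*y^2}; counting standard monomials gives mu = 7. Corank 2; j^3 = (x + y)^3 is a perfect cube, so E-series; the 4-jet and mu = 7 give E_7.

Type E_{7}, Milnor number mu = 7.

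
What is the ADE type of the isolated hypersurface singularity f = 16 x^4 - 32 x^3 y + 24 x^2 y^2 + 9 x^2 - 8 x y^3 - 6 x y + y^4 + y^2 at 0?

A_{3}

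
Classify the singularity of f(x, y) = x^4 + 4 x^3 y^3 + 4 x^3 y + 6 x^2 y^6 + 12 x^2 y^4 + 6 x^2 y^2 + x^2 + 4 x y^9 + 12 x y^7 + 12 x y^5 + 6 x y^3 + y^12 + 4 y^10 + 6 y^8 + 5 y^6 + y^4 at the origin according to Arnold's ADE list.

A_3

The Hessian of f at 0 is [[2, 0], [0, 0]] with rank 1, so corank 1. A Groebner basis of the Jacobian ideal J(f) in C{x,y} is {y^3, x}; counting standard monomials gives mu = 3. Corank 1: A-series; mu = 3 gives A_3.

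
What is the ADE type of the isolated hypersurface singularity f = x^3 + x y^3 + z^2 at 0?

E_7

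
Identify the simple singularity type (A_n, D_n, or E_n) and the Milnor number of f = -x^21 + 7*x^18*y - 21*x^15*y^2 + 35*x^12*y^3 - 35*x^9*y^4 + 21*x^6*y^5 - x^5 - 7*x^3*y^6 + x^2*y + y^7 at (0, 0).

The Hessian of f at 0 has rank 0. Corank 2; j^3 = x^2*y has shape L^2 M (L != M), so D-series; mu = 8 gives D_8.

Type D_8, Milnor number mu = 8.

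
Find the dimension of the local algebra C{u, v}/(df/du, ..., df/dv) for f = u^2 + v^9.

8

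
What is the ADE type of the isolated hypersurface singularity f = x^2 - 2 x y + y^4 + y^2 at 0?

The Hessian of f at 0 is [[2, -2], [-2, 2]] with rank 1, so corank 1. A Groebner basis of the Jacobian ideal J(f) in C{x,y} is {y^3, x - y}; counting standard monomials gives mu = 3. Corank 1: A-series; mu = 3 gives A_3.

A_3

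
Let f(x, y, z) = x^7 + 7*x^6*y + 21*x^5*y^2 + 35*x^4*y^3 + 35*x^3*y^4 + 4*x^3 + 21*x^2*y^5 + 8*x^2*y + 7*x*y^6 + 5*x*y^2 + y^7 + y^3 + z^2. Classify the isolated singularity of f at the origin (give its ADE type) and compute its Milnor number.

The Hessian of f at 0 is [[0, 0, 0], [0, 0, 0], [0, 0, 2]] with rank 1, so corank 2. A Groebner basis of the Jacobian ideal J(f) in C{x,y,z} is {-128*x*y/7 + y^6 - 64*y^2/7, x*y^2 + y^3/2, x^2 + 3*x*y/2 + y^2/2, z}; counting standard monomials gives mu = 8. Corank 2; j^3 = (x + y)*(2*x + y)^2 has shape L^2 M (L != M), so D-series; mu = 8 gives D_8.

Type D_{8}, Milnor number mu = 8.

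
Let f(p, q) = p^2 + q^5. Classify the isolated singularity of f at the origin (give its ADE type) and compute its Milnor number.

The Hessian of f at 0 has rank 1. Corank 1: A-series; mu = 4 gives A_4.

Type A_4, Milnor number mu = 4.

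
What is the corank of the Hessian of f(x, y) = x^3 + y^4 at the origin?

2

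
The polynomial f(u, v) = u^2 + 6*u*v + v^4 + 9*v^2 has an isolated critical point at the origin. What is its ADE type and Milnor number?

The Hessian of f at 0 is [[2, 6], [6, 18]] with rank 1, so corank 1. A Groebner basis of the Jacobian ideal J(f) in C{u,v} is {v^3, u + 3*v}; counting standard monomials gives mu = 3. Corank 1: A-series; mu = 3 gives A_3.

Type A_{3}, Milnor number mu = 3.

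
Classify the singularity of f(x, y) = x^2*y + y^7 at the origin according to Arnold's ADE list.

D_8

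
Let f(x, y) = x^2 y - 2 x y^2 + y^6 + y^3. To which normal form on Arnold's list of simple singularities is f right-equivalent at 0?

The Hessian of f at 0 is [[0, 0], [0, 0]] with rank 0, so corank 2. A Groebner basis of the Jacobian ideal J(f) in C{x,y} is {x^2/6 + y^5 - y^2/6, x^3 - y^3, x*y - y^2}; counting standard monomials gives mu = 7. Corank 2; j^3 = y*(x - y)^2 has shape L^2 M (L != M), so D-series; mu = 7 gives D_7.

D7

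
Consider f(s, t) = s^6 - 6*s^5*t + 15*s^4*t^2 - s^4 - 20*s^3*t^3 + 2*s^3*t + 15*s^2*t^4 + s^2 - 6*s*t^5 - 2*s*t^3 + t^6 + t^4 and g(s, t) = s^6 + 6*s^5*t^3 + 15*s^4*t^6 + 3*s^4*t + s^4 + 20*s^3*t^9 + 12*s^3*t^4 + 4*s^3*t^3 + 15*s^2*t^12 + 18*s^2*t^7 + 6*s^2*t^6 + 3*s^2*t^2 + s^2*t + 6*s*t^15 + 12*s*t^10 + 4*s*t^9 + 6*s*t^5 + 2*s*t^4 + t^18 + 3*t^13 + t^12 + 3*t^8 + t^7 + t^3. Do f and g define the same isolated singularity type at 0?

The Hessian of f at 0 has rank 1. Corank 1: A-series; mu = 3 gives A_3. The Hessian of g at 0 has rank 0. Corank 2; j^3 = t*(s^2 + t^2) splits into three distinct lines over C (the quadratic factor has nonzero discriminant), so D_4. f is A_3 but g is D_4, hence not right-equivalent.

No.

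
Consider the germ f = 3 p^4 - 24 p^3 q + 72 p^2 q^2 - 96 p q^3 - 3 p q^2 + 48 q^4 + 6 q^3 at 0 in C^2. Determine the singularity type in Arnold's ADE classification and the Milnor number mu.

Type D_{5}, Milnor number mu = 5.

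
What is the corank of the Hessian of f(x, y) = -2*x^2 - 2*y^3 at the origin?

The Hessian at 0 is [[-4, 0], [0, 0]] of rank 1; hence corank 1.

1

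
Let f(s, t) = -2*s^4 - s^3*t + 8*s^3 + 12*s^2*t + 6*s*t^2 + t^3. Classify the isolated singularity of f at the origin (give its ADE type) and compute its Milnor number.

Type E_{7}, Milnor number mu = 7.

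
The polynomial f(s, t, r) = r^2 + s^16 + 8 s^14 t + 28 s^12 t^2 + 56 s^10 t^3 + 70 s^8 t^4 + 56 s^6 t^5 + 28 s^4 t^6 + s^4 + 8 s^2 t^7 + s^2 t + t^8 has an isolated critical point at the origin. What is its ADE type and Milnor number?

Type D_9, Milnor number mu = 9.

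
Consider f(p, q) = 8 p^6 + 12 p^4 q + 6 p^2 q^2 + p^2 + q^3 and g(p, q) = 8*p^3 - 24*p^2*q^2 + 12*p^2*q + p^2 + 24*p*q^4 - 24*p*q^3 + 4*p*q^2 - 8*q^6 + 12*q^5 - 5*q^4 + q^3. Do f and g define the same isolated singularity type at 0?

The Hessian of f at 0 has rank 1. Corank 1: A-series; mu = 2 gives A_2. The Hessian of g at 0 has rank 1. Corank 1: A-series; mu = 2 gives A_2. Both have type A_2, hence right-equivalent.

Yes.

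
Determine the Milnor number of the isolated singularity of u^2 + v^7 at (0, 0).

6

The Hessian of f at 0 is [[2, 0], [0, 0]] with rank 1, so corank 1. A Groebner basis of the Jacobian ideal J(f) in C{u,v} is {v^6, u}; counting standard monomials gives mu = 6. Corank 1: A-series; mu = 6 gives A_6.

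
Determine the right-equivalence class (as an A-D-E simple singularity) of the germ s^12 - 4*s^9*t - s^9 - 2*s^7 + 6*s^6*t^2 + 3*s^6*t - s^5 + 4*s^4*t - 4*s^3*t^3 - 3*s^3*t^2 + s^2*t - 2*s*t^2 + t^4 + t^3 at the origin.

D5

The Hessian of f at 0 is [[0, 0], [0, 0]] with rank 0, so corank 2. A Groebner basis of the Jacobian ideal J(f) in C{s,t} is {s^3 + s^2/4 - t^2/4, s^2/4 + t^3 - t^2/4, s*t - t^2}; counting standard monomials gives mu = 5. Corank 2; j^3 = t*(s - t)^2 has shape L^2 M (L != M), so D-series; mu = 5 gives D_5.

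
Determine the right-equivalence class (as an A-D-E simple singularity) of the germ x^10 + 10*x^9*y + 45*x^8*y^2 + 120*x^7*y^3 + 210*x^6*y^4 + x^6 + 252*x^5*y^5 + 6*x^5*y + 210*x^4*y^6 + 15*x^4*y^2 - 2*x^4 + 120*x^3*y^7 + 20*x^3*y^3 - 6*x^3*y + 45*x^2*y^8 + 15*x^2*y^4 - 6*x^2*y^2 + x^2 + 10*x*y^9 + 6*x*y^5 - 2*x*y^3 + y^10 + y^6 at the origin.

The Hessian of f at 0 has rank 1. Corank 1: A-series; mu = 9 gives A_9.

A_9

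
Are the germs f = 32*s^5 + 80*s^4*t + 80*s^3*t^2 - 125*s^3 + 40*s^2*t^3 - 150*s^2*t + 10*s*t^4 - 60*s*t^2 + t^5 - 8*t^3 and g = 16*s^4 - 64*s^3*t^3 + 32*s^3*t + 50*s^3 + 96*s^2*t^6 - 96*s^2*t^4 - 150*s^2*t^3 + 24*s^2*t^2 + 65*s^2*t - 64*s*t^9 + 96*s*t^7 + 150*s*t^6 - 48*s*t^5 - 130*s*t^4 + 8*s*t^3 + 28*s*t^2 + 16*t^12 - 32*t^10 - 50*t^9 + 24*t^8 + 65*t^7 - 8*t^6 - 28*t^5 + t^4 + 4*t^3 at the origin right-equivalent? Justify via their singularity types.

No.

The Hessian of f at 0 is [[0, 0], [0, 0]] with rank 0, so corank 2. A Groebner basis of the Jacobian ideal J(f) in C{s,t} is {t^5, s*t^3 + 17*t^4/40, s^2 + 4*s*t/5 + 4*t^2/25}; counting standard monomials gives mu = 8. Corank 2; j^3 = -(5*s + 2*t)^3 is a perfect cube, so E-series; the 5-jet and mu = 8 give E_8. The Hessian of g at 0 is [[0, 0], [0, 0]] with rank 0, so corank 2. A Groebner basis of the Jacobian ideal J(g) in C{s,t} is {s*t^2 + 125*s*t/4 + 25*t^2/2, -625*s*t/8 + t^3 - 125*t^2/4, s^2 + 9*s*t/10 + t^2/5}; counting standard monomials gives mu = 5. Corank 2; j^3 = (2*s + t)*(5*s + 2*t)^2 has shape L^2 M (L != M), so D-series; mu = 5 gives D_5. f is E_8 but g is D_5, hence not right-equivalent.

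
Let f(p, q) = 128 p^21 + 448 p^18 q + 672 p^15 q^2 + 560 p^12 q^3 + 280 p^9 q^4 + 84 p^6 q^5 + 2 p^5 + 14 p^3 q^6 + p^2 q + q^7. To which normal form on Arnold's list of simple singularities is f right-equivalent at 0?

D8

The Hessian of f at 0 is [[0, 0], [0, 0]] with rank 0, so corank 2. A Groebner basis of the Jacobian ideal J(f) in C{p,q} is {p^2/7 + q^6, p^3, p*q}; counting standard monomials gives mu = 8. Corank 2; j^3 = p^2*q has shape L^2 M (L != M), so D-series; mu = 8 gives D_8.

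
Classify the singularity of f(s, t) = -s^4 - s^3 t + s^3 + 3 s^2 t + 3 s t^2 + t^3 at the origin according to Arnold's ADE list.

E_{7}

The Hessian of f at 0 is [[0, 0], [0, 0]] with rank 0, so corank 2. A Groebner basis of the Jacobian ideal J(f) in C{s,t} is {3*s^2 + 6*s*t + t^4 + t^3 + 3*t^2, s^3 - 3*s^2 - 6*s*t - 3*t^2, s^2*t + 3*s^2 + 6*s*t + 3*t^2, -2*s^2 + s*t^2 - 4*s*t + t^3/3 - 2*t^2}; counting standard monomials gives mu = 7. Corank 2; j^3 = (s + t)^3 is a perfect cube, so E-series; the 4-jet and mu = 7 give E_7.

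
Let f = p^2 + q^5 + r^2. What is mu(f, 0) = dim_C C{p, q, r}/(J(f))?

The Hessian of f at 0 has rank 2. Corank 1: A-series; mu = 4 gives A_4.

4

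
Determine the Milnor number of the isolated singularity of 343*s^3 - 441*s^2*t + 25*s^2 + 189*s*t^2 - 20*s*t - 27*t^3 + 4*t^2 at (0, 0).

2

The Hessian of f at 0 has rank 1. Corank 1: A-series; mu = 2 gives A_2.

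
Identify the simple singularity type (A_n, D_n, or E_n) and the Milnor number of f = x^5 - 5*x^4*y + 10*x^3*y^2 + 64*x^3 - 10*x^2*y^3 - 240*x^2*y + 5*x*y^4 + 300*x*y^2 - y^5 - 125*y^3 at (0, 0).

The Hessian of f at 0 has rank 0. Corank 2; j^3 = (4*x - 5*y)^3 is a perfect cube, so E-series; the 5-jet and mu = 8 give E_8.

Type E_8, Milnor number mu = 8.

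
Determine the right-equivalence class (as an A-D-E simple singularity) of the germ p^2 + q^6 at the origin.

A_5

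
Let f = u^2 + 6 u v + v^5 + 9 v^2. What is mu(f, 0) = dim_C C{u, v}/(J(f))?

4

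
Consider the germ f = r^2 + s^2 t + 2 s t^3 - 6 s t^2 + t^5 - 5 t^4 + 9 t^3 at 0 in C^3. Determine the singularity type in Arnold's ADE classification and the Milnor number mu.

Type D5, Milnor number mu = 5.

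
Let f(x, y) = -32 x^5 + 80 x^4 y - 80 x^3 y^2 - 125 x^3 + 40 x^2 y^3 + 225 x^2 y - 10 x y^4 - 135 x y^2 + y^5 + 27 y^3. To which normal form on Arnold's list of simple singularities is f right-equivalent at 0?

E8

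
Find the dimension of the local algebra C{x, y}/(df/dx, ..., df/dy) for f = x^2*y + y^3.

The Hessian of f at 0 has rank 0. Corank 2; j^3 = y*(x^2 + y^2) splits into three distinct lines over C (the quadratic factor has nonzero discriminant), so D_4.

4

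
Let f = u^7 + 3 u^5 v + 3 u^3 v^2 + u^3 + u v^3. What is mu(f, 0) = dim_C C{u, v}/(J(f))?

The Hessian of f at 0 has rank 0. Corank 2; j^3 = u^3 is a perfect cube, so E-series; the 4-jet and mu = 7 give E_7.

7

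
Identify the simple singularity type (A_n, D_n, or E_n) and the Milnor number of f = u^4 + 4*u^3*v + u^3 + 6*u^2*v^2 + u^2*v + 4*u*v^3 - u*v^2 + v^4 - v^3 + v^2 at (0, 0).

The Hessian of f at 0 has rank 1. Corank 1: A-series; mu = 2 gives A_2.

Type A_{2}, Milnor number mu = 2.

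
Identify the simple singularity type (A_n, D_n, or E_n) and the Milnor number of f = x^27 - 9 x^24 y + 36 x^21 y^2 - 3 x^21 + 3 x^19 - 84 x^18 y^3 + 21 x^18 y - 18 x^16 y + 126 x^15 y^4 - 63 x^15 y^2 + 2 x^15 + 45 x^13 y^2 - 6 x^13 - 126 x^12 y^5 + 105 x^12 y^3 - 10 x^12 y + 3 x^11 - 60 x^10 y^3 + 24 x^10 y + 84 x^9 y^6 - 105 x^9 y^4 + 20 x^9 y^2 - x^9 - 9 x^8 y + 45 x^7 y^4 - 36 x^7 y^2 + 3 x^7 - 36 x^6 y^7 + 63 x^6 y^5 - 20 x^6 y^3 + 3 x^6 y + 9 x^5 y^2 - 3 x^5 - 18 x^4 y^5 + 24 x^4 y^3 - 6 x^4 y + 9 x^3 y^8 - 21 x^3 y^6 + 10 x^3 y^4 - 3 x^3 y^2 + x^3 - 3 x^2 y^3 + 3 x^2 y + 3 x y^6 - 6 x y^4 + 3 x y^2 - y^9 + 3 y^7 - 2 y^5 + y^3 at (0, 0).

Type E8, Milnor number mu = 8.

The Hessian of f at 0 has rank 0. Corank 2; j^3 = (x + y)^3 is a perfect cube, so E-series; the 5-jet and mu = 8 give E_8.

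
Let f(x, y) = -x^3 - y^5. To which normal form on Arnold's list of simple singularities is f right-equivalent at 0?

E8

The Hessian of f at 0 has rank 0. Corank 2; j^3 = -x^3 is a perfect cube, so E-series; the 5-jet and mu = 8 give E_8.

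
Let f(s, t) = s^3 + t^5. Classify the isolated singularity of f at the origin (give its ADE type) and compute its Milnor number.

Type E_{8}, Milnor number mu = 8.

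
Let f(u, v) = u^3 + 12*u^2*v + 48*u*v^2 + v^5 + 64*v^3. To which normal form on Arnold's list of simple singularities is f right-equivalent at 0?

The Hessian of f at 0 has rank 0. Corank 2; j^3 = (u + 4*v)^3 is a perfect cube, so E-series; the 5-jet and mu = 8 give E_8.

E_{8}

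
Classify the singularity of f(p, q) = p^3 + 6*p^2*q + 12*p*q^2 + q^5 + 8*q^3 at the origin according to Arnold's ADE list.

The Hessian of f at 0 has rank 0. Corank 2; j^3 = (p + 2*q)^3 is a perfect cube, so E-series; the 5-jet and mu = 8 give E_8.

E_{8}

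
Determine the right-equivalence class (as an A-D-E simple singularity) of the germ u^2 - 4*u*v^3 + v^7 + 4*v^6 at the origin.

The Hessian of f at 0 has rank 1. Corank 1: A-series; mu = 6 gives A_6.

A6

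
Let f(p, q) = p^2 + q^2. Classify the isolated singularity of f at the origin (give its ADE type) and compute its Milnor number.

The Hessian of f at 0 has rank 2. Corank 0: nondegenerate Morse point, so A_1.

Type A1, Milnor number mu = 1.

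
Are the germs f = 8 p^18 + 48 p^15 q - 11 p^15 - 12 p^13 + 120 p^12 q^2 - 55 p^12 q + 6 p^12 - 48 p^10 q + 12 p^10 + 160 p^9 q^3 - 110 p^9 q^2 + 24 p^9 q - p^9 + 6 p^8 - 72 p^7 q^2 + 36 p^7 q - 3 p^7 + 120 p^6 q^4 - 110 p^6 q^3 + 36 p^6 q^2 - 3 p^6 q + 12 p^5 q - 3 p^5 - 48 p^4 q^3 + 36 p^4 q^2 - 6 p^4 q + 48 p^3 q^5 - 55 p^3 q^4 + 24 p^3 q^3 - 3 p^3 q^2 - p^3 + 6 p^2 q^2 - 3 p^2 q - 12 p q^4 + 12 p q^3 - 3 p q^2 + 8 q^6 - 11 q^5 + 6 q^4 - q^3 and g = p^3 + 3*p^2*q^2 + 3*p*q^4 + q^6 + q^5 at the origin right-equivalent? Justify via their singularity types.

Yes.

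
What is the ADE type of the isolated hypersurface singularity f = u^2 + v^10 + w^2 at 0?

The Hessian of f at 0 has rank 2. Corank 1: A-series; mu = 9 gives A_9.

A9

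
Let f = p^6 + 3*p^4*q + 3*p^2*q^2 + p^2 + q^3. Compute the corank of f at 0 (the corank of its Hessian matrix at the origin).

The Hessian at 0 is [[2, 0], [0, 0]] of rank 1; hence corank 1.

1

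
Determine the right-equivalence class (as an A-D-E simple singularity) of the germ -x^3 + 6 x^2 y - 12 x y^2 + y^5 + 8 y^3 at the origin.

E8

The Hessian of f at 0 has rank 0. Corank 2; j^3 = -(x - 2*y)^3 is a perfect cube, so E-series; the 5-jet and mu = 8 give E_8.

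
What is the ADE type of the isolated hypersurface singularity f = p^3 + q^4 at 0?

E_6

The Hessian of f at 0 is [[0, 0], [0, 0]] with rank 0, so corank 2. A Groebner basis of the Jacobian ideal J(f) in C{p,q} is {q^3, p^2}; counting standard monomials gives mu = 6. Corank 2; j^3 = p^3 is a perfect cube, so E-series; the 4-jet and mu = 6 give E_6.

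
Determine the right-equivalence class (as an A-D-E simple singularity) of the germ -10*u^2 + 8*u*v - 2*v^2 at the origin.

A1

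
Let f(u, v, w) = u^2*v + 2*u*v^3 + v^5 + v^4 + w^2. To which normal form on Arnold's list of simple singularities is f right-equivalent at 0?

The Hessian of f at 0 is [[0, 0, 0], [0, 0, 0], [0, 0, 2]] with rank 1, so corank 2. A Groebner basis of the Jacobian ideal J(f) in C{u,v,w} is {u*v^2, u*v + v^3, u^2 - 4*u*v, w}; counting standard monomials gives mu = 5. Corank 2; j^3 = u^2*v has shape L^2 M (L != M), so D-series; mu = 5 gives D_5.

D_5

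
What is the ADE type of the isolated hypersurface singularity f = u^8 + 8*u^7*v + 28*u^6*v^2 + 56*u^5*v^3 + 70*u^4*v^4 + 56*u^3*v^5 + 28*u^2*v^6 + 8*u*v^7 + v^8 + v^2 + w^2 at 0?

A7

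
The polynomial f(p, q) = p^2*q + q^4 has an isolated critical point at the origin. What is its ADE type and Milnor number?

The Hessian of f at 0 is [[0, 0], [0, 0]] with rank 0, so corank 2. A Groebner basis of the Jacobian ideal J(f) in C{p,q} is {p^3, p^2/4 + q^3, p*q}; counting standard monomials gives mu = 5. Corank 2; j^3 = p^2*q has shape L^2 M (L != M), so D-series; mu = 5 gives D_5.

Type D_5, Milnor number mu = 5.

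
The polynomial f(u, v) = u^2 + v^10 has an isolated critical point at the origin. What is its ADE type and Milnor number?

Type A_9, Milnor number mu = 9.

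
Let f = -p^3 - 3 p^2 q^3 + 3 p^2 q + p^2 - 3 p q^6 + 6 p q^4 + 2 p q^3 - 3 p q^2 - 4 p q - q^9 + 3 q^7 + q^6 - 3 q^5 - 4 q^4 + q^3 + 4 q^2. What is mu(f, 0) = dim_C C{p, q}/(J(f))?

2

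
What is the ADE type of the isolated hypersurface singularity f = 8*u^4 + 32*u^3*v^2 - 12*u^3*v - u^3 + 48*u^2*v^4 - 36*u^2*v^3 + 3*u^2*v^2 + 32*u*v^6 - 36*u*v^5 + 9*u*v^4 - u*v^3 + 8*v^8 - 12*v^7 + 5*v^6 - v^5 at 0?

E7

The Hessian of f at 0 has rank 0. Corank 2; j^3 = -u^3 is a perfect cube, so E-series; the 4-jet and mu = 7 give E_7.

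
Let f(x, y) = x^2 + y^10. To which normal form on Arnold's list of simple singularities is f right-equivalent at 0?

The Hessian of f at 0 is [[2, 0], [0, 0]] with rank 1, so corank 1. A Groebner basis of the Jacobian ideal J(f) in C{x,y} is {y^9, x}; counting standard monomials gives mu = 9. Corank 1: A-series; mu = 9 gives A_9.

A_{9}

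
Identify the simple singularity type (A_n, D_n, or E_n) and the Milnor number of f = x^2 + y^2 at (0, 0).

Type A_{1}, Milnor number mu = 1.

The Hessian of f at 0 is [[2, 0], [0, 2]] with rank 2, so corank 0. A Groebner basis of the Jacobian ideal J(f) in C{x,y} is {x, y}; counting standard monomials gives mu = 1. Corank 0: nondegenerate Morse point, so A_1.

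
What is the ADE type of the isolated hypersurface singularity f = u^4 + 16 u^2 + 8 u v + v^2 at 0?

A_{3}

The Hessian of f at 0 is [[32, 8], [8, 2]] with rank 1, so corank 1. A Groebner basis of the Jacobian ideal J(f) in C{u,v} is {v^3, u + v/4}; counting standard monomials gives mu = 3. Corank 1: A-series; mu = 3 gives A_3.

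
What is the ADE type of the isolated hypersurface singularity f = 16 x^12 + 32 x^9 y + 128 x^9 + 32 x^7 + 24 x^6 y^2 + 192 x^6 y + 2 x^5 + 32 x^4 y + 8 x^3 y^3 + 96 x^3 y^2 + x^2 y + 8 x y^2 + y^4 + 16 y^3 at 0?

The Hessian of f at 0 has rank 0. Corank 2; j^3 = y*(x + 4*y)^2 has shape L^2 M (L != M), so D-series; mu = 5 gives D_5.

D_5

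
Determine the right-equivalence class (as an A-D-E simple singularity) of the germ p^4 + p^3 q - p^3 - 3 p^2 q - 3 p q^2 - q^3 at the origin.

E_7

The Hessian of f at 0 has rank 0. Corank 2; j^3 = -(p + q)^3 is a perfect cube, so E-series; the 4-jet and mu = 7 give E_7.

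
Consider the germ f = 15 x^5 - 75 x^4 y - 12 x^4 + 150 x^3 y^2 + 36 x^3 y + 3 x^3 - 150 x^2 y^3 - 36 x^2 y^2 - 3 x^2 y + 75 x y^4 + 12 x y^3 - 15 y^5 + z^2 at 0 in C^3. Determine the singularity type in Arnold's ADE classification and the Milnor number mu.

Type D6, Milnor number mu = 6.

The Hessian of f at 0 has rank 1. Corank 2; j^3 = 3*x^2*(x - y) has shape L^2 M (L != M), so D-series; mu = 6 gives D_6.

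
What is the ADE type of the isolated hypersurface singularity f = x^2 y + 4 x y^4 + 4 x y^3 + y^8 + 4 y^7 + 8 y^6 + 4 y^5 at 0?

D9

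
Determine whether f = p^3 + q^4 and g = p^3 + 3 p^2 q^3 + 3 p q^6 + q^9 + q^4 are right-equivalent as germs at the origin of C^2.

The Hessian of f at 0 has rank 0. Corank 2; j^3 = p^3 is a perfect cube, so E-series; the 4-jet and mu = 6 give E_6. The Hessian of g at 0 has rank 0. Corank 2; j^3 = p^3 is a perfect cube, so E-series; the 4-jet and mu = 6 give E_6. Both have type E_6, hence right-equivalent.

Yes.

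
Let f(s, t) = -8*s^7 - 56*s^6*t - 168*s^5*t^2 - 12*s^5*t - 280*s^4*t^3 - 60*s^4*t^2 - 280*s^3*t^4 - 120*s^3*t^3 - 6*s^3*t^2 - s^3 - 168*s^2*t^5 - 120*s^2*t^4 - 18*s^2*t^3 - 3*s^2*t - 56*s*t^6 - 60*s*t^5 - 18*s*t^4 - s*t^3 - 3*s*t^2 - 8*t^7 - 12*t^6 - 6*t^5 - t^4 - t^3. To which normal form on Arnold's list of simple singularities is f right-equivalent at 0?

E_{7}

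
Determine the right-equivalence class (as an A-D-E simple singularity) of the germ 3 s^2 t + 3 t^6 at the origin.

The Hessian of f at 0 is [[0, 0], [0, 0]] with rank 0, so corank 2. A Groebner basis of the Jacobian ideal J(f) in C{s,t} is {s^2/6 + t^5, s^3, s*t}; counting standard monomials gives mu = 7. Corank 2; j^3 = 3*s^2*t has shape L^2 M (L != M), so D-series; mu = 7 gives D_7.

D7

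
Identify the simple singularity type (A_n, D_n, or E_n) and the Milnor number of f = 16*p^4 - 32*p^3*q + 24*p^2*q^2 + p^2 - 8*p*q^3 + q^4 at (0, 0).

The Hessian of f at 0 is [[2, 0], [0, 0]] with rank 1, so corank 1. A Groebner basis of the Jacobian ideal J(f) in C{p,q} is {q^3, p}; counting standard monomials gives mu = 3. Corank 1: A-series; mu = 3 gives A_3.

Type A3, Milnor number mu = 3.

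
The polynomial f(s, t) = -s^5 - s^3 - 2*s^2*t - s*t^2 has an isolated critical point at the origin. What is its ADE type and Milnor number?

The Hessian of f at 0 has rank 0. Corank 2; j^3 = -s*(s + t)^2 has shape L^2 M (L != M), so D-series; mu = 6 gives D_6.

Type D6, Milnor number mu = 6.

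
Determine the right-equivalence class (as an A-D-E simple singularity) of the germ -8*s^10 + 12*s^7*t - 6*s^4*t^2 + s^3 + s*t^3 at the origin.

E_7

The Hessian of f at 0 is [[0, 0], [0, 0]] with rank 0, so corank 2. A Groebner basis of the Jacobian ideal J(f) in C{s,t} is {s^3, s*t^2, 3*s^2 + t^3}; counting standard monomials gives mu = 7. Corank 2; j^3 = s^3 is a perfect cube, so E-series; the 4-jet and mu = 7 give E_7.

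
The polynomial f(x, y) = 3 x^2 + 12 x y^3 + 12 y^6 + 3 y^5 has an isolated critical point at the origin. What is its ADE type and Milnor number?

Type A4, Milnor number mu = 4.

The Hessian of f at 0 is [[6, 0], [0, 0]] with rank 1, so corank 1. A Groebner basis of the Jacobian ideal J(f) in C{x,y} is {x/2 + y^3, x^2, x*y}; counting standard monomials gives mu = 4. Corank 1: A-series; mu = 4 gives A_4.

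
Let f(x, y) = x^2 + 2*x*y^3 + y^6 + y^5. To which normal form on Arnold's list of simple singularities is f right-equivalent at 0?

The Hessian of f at 0 has rank 1. Corank 1: A-series; mu = 4 gives A_4.

A4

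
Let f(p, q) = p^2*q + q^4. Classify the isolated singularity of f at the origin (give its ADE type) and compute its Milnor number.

Type D_{5}, Milnor number mu = 5.

The Hessian of f at 0 has rank 0. Corank 2; j^3 = p^2*q has shape L^2 M (L != M), so D-series; mu = 5 gives D_5.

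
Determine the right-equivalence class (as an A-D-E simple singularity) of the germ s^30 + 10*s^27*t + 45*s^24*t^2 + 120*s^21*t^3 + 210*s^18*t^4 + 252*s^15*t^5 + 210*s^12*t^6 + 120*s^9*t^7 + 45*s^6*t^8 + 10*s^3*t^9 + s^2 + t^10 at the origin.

A_9

The Hessian of f at 0 has rank 1. Corank 1: A-series; mu = 9 gives A_9.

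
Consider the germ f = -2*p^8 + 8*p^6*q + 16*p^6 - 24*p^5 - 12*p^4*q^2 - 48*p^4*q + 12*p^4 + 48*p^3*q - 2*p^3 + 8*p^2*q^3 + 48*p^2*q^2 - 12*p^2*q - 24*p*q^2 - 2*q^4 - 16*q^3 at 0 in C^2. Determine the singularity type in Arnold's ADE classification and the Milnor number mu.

The Hessian of f at 0 has rank 0. Corank 2; j^3 = -2*(p + 2*q)^3 is a perfect cube, so E-series; the 4-jet and mu = 6 give E_6.

Type E6, Milnor number mu = 6.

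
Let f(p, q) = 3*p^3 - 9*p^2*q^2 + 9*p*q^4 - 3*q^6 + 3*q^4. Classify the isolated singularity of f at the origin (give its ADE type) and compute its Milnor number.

Type E_{6}, Milnor number mu = 6.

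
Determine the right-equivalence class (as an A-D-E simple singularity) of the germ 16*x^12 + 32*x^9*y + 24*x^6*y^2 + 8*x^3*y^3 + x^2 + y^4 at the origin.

A_{3}

The Hessian of f at 0 has rank 1. Corank 1: A-series; mu = 3 gives A_3.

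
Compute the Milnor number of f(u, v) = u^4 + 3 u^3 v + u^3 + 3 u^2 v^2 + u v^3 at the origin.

7

The Hessian of f at 0 has rank 0. Corank 2; j^3 = u^3 is a perfect cube, so E-series; the 4-jet and mu = 7 give E_7.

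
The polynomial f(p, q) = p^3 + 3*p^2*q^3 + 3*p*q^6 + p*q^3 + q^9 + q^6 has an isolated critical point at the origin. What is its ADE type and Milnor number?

The Hessian of f at 0 has rank 0. Corank 2; j^3 = p^3 is a perfect cube, so E-series; the 4-jet and mu = 7 give E_7.

Type E7, Milnor number mu = 7.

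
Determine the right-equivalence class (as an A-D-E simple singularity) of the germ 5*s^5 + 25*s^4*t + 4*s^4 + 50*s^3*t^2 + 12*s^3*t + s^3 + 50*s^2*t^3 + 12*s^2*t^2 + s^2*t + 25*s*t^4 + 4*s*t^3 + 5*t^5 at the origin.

The Hessian of f at 0 is [[0, 0], [0, 0]] with rank 0, so corank 2. A Groebner basis of the Jacobian ideal J(f) in C{s,t} is {s^3, s^2*t, -2*s^2 + s*t^2, 13*s^2/2 + s*t/2 + t^3}; counting standard monomials gives mu = 6. Corank 2; j^3 = s^2*(s + t) has shape L^2 M (L != M), so D-series; mu = 6 gives D_6.

D_{6}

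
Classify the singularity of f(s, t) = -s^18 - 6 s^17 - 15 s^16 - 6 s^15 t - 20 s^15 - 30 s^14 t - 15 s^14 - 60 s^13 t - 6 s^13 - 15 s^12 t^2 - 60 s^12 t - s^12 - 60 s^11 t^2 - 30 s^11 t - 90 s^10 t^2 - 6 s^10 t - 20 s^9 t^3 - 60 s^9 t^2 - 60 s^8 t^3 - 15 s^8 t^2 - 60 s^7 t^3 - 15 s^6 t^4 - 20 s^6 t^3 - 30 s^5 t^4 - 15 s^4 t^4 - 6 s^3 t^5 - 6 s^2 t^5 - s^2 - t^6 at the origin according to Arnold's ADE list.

A_5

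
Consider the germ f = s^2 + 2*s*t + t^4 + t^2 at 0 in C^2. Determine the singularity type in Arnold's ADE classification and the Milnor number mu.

Type A_3, Milnor number mu = 3.

The Hessian of f at 0 is [[2, 2], [2, 2]] with rank 1, so corank 1. A Groebner basis of the Jacobian ideal J(f) in C{s,t} is {t^3, s + t}; counting standard monomials gives mu = 3. Corank 1: A-series; mu = 3 gives A_3.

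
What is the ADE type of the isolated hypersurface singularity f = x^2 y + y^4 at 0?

The Hessian of f at 0 has rank 0. Corank 2; j^3 = x^2*y has shape L^2 M (L != M), so D-series; mu = 5 gives D_5.

D5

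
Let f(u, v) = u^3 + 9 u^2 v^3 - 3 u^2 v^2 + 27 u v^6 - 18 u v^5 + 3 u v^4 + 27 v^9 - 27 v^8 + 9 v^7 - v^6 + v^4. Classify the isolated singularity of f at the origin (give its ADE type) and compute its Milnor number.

The Hessian of f at 0 has rank 0. Corank 2; j^3 = u^3 is a perfect cube, so E-series; the 4-jet and mu = 6 give E_6.

Type E_{6}, Milnor number mu = 6.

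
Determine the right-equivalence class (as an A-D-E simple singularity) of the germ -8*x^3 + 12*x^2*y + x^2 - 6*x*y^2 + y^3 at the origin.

A2

The Hessian of f at 0 is [[2, 0], [0, 0]] with rank 1, so corank 1. A Groebner basis of the Jacobian ideal J(f) in C{x,y} is {y^2, x}; counting standard monomials gives mu = 2. Corank 1: A-series; mu = 2 gives A_2.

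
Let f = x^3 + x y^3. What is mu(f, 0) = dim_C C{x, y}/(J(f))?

7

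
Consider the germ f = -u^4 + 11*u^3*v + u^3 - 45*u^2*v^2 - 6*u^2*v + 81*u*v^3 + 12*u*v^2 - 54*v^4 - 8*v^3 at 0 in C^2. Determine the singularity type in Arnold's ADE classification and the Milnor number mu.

Type E_{7}, Milnor number mu = 7.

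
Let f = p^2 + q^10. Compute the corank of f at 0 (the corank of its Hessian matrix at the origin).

1

Hessian at 0 has rank 1.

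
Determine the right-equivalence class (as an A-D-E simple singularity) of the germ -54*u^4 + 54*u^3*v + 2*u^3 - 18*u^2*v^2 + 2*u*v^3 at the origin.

The Hessian of f at 0 has rank 0. Corank 2; j^3 = 2*u^3 is a perfect cube, so E-series; the 4-jet and mu = 7 give E_7.

E_7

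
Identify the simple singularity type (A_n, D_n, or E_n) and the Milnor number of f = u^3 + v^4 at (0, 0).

The Hessian of f at 0 has rank 0. Corank 2; j^3 = u^3 is a perfect cube, so E-series; the 4-jet and mu = 6 give E_6.

Type E_6, Milnor number mu = 6.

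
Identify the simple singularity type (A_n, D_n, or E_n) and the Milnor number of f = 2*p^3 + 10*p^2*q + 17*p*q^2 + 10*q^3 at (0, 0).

Type D_{4}, Milnor number mu = 4.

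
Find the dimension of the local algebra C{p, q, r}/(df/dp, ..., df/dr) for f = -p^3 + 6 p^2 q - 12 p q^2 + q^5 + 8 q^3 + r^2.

8

The Hessian of f at 0 has rank 1. Corank 2; j^3 = -(p - 2*q)^3 is a perfect cube, so E-series; the 5-jet and mu = 8 give E_8.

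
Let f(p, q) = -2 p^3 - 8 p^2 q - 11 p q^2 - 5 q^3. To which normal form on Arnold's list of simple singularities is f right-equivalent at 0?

The Hessian of f at 0 is [[0, 0], [0, 0]] with rank 0, so corank 2. A Groebner basis of the Jacobian ideal J(f) in C{p,q} is {q^3, p^2 + q^2/2, p*q + q^2/2}; counting standard monomials gives mu = 4. Corank 2; j^3 = -(p + q)*(2*p^2 + 6*p*q + 5*q^2) splits into three distinct lines over C (the quadratic factor has nonzero discriminant), so D_4.

D4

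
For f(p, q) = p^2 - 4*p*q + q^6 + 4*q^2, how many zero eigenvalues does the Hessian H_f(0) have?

Hessian at 0 has rank 1.

1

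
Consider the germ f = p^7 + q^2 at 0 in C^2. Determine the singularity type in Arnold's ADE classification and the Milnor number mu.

Type A_6, Milnor number mu = 6.

The Hessian of f at 0 is [[0, 0], [0, 2]] with rank 1, so corank 1. A Groebner basis of the Jacobian ideal J(f) in C{p,q} is {p^6, q}; counting standard monomials gives mu = 6. Corank 1: A-series; mu = 6 gives A_6.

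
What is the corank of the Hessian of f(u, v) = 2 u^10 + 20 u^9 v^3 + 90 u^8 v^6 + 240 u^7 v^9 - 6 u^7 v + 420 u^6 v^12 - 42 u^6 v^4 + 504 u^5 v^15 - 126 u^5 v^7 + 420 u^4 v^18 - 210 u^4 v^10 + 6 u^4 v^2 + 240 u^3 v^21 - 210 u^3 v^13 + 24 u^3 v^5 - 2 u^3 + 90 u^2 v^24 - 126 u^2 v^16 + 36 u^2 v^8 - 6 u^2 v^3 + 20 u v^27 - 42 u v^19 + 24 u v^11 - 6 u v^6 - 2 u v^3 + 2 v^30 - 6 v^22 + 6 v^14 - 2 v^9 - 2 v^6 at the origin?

2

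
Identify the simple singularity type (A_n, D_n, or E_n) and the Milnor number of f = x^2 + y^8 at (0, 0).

Type A7, Milnor number mu = 7.

The Hessian of f at 0 has rank 1. Corank 1: A-series; mu = 7 gives A_7.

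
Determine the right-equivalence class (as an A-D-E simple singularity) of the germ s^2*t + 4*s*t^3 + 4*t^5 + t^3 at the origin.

D4

The Hessian of f at 0 has rank 0. Corank 2; j^3 = t*(s^2 + t^2) splits into three distinct lines over C (the quadratic factor has nonzero discriminant), so D_4.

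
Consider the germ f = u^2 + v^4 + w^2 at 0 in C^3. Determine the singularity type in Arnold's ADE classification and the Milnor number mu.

Type A3, Milnor number mu = 3.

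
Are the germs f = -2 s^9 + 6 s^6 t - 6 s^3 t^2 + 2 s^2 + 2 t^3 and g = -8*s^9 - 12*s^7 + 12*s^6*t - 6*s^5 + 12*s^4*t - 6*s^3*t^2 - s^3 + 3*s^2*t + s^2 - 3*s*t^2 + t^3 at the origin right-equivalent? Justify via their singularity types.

The Hessian of f at 0 is [[4, 0], [0, 0]] with rank 1, so corank 1. A Groebner basis of the Jacobian ideal J(f) in C{s,t} is {t^2, s}; counting standard monomials gives mu = 2. Corank 1: A-series; mu = 2 gives A_2. The Hessian of g at 0 is [[2, 0], [0, 0]] with rank 1, so corank 1. A Groebner basis of the Jacobian ideal J(g) in C{s,t} is {t^2, s}; counting standard monomials gives mu = 2. Corank 1: A-series; mu = 2 gives A_2. Both have type A_2, hence right-equivalent.

Yes.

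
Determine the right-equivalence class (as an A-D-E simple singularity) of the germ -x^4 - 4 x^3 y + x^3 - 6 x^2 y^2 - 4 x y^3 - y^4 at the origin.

The Hessian of f at 0 is [[0, 0], [0, 0]] with rank 0, so corank 2. A Groebner basis of the Jacobian ideal J(f) in C{x,y} is {y^4, x*y^2 + y^3/3, x^2}; counting standard monomials gives mu = 6. Corank 2; j^3 = x^3 is a perfect cube, so E-series; the 4-jet and mu = 6 give E_6.

E6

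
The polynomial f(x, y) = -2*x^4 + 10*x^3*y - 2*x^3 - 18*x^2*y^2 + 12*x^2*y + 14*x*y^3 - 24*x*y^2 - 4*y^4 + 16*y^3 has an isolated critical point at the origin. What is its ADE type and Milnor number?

Type E_{7}, Milnor number mu = 7.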